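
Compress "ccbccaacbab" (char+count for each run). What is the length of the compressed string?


Input: ccbccaacbab
Runs:
  'c' x 2 => "c2"
  'b' x 1 => "b1"
  'c' x 2 => "c2"
  'a' x 2 => "a2"
  'c' x 1 => "c1"
  'b' x 1 => "b1"
  'a' x 1 => "a1"
  'b' x 1 => "b1"
Compressed: "c2b1c2a2c1b1a1b1"
Compressed length: 16

16


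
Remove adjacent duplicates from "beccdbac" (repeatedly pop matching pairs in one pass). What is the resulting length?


Input: beccdbac
Stack-based adjacent duplicate removal:
  Read 'b': push. Stack: b
  Read 'e': push. Stack: be
  Read 'c': push. Stack: bec
  Read 'c': matches stack top 'c' => pop. Stack: be
  Read 'd': push. Stack: bed
  Read 'b': push. Stack: bedb
  Read 'a': push. Stack: bedba
  Read 'c': push. Stack: bedbac
Final stack: "bedbac" (length 6)

6


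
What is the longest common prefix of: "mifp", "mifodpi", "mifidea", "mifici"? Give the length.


Words: mifp, mifodpi, mifidea, mifici
  Position 0: all 'm' => match
  Position 1: all 'i' => match
  Position 2: all 'f' => match
  Position 3: ('p', 'o', 'i', 'i') => mismatch, stop
LCP = "mif" (length 3)

3


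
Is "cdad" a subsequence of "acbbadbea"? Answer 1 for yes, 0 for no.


Check if "cdad" is a subsequence of "acbbadbea"
Greedy scan:
  Position 0 ('a'): no match needed
  Position 1 ('c'): matches sub[0] = 'c'
  Position 2 ('b'): no match needed
  Position 3 ('b'): no match needed
  Position 4 ('a'): no match needed
  Position 5 ('d'): matches sub[1] = 'd'
  Position 6 ('b'): no match needed
  Position 7 ('e'): no match needed
  Position 8 ('a'): matches sub[2] = 'a'
Only matched 3/4 characters => not a subsequence

0


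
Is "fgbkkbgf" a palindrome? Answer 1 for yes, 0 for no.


Input: fgbkkbgf
Reversed: fgbkkbgf
  Compare pos 0 ('f') with pos 7 ('f'): match
  Compare pos 1 ('g') with pos 6 ('g'): match
  Compare pos 2 ('b') with pos 5 ('b'): match
  Compare pos 3 ('k') with pos 4 ('k'): match
Result: palindrome

1


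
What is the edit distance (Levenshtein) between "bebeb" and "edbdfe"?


Computing edit distance: "bebeb" -> "edbdfe"
DP table:
           e    d    b    d    f    e
      0    1    2    3    4    5    6
  b   1    1    2    2    3    4    5
  e   2    1    2    3    3    4    4
  b   3    2    2    2    3    4    5
  e   4    3    3    3    3    4    4
  b   5    4    4    3    4    4    5
Edit distance = dp[5][6] = 5

5


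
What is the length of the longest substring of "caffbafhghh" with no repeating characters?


Input: "caffbafhghh"
Sliding window (track last position of each char):
  Position 0 ('c'): window [0,0] length 1 -- new best
  Position 1 ('a'): window [0,1] length 2 -- new best
  Position 2 ('f'): window [0,2] length 3 -- new best
  Position 3 ('f'): repeat (last at 2), move window start to 3
  Position 3 ('f'): window [3,3] length 1
  Position 4 ('b'): window [3,4] length 2
  Position 5 ('a'): window [3,5] length 3
  Position 6 ('f'): repeat (last at 3), move window start to 4
  Position 6 ('f'): window [4,6] length 3
  Position 7 ('h'): window [4,7] length 4 -- new best
  Position 8 ('g'): window [4,8] length 5 -- new best
  Position 9 ('h'): repeat (last at 7), move window start to 8
  Position 9 ('h'): window [8,9] length 2
  Position 10 ('h'): repeat (last at 9), move window start to 10
  Position 10 ('h'): window [10,10] length 1
Longest substring with no repeats: "bafhg" with length 5

5


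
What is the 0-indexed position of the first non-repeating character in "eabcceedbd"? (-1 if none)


Input: eabcceedbd
Character frequencies:
  'a': 1
  'b': 2
  'c': 2
  'd': 2
  'e': 3
Scanning left to right for freq == 1:
  Position 0 ('e'): freq=3, skip
  Position 1 ('a'): unique! => answer = 1

1


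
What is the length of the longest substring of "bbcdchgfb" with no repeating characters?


Input: "bbcdchgfb"
Sliding window (track last position of each char):
  Position 0 ('b'): window [0,0] length 1 -- new best
  Position 1 ('b'): repeat (last at 0), move window start to 1
  Position 1 ('b'): window [1,1] length 1
  Position 2 ('c'): window [1,2] length 2 -- new best
  Position 3 ('d'): window [1,3] length 3 -- new best
  Position 4 ('c'): repeat (last at 2), move window start to 3
  Position 4 ('c'): window [3,4] length 2
  Position 5 ('h'): window [3,5] length 3
  Position 6 ('g'): window [3,6] length 4 -- new best
  Position 7 ('f'): window [3,7] length 5 -- new best
  Position 8 ('b'): window [3,8] length 6 -- new best
Longest substring with no repeats: "dchgfb" with length 6

6


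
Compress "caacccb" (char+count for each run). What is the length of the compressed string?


Input: caacccb
Runs:
  'c' x 1 => "c1"
  'a' x 2 => "a2"
  'c' x 3 => "c3"
  'b' x 1 => "b1"
Compressed: "c1a2c3b1"
Compressed length: 8

8


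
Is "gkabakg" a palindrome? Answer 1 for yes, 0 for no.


Input: gkabakg
Reversed: gkabakg
  Compare pos 0 ('g') with pos 6 ('g'): match
  Compare pos 1 ('k') with pos 5 ('k'): match
  Compare pos 2 ('a') with pos 4 ('a'): match
Result: palindrome

1


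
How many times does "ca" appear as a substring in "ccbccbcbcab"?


Searching for "ca" in "ccbccbcbcab"
Scanning each position:
  Position 0: "cc" => no
  Position 1: "cb" => no
  Position 2: "bc" => no
  Position 3: "cc" => no
  Position 4: "cb" => no
  Position 5: "bc" => no
  Position 6: "cb" => no
  Position 7: "bc" => no
  Position 8: "ca" => MATCH
  Position 9: "ab" => no
Total occurrences: 1

1


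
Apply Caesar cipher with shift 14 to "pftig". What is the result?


Caesar cipher: shift "pftig" by 14
  'p' (pos 15) + 14 = pos 3 = 'd'
  'f' (pos 5) + 14 = pos 19 = 't'
  't' (pos 19) + 14 = pos 7 = 'h'
  'i' (pos 8) + 14 = pos 22 = 'w'
  'g' (pos 6) + 14 = pos 20 = 'u'
Result: dthwu

dthwu


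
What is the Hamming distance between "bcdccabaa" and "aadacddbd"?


Comparing "bcdccabaa" and "aadacddbd" position by position:
  Position 0: 'b' vs 'a' => differ
  Position 1: 'c' vs 'a' => differ
  Position 2: 'd' vs 'd' => same
  Position 3: 'c' vs 'a' => differ
  Position 4: 'c' vs 'c' => same
  Position 5: 'a' vs 'd' => differ
  Position 6: 'b' vs 'd' => differ
  Position 7: 'a' vs 'b' => differ
  Position 8: 'a' vs 'd' => differ
Total differences (Hamming distance): 7

7


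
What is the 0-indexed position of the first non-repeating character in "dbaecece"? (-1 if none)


Input: dbaecece
Character frequencies:
  'a': 1
  'b': 1
  'c': 2
  'd': 1
  'e': 3
Scanning left to right for freq == 1:
  Position 0 ('d'): unique! => answer = 0

0


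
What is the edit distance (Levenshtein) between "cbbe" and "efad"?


Computing edit distance: "cbbe" -> "efad"
DP table:
           e    f    a    d
      0    1    2    3    4
  c   1    1    2    3    4
  b   2    2    2    3    4
  b   3    3    3    3    4
  e   4    3    4    4    4
Edit distance = dp[4][4] = 4

4


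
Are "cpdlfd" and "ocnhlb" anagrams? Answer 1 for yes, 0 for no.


Strings: "cpdlfd", "ocnhlb"
Sorted first:  cddflp
Sorted second: bchlno
Differ at position 0: 'c' vs 'b' => not anagrams

0


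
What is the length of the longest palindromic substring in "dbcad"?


Input: "dbcad"
Checking substrings for palindromes:
  No multi-char palindromic substrings found
Longest palindromic substring: "d" with length 1

1


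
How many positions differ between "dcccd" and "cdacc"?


Comparing "dcccd" and "cdacc" position by position:
  Position 0: 'd' vs 'c' => DIFFER
  Position 1: 'c' vs 'd' => DIFFER
  Position 2: 'c' vs 'a' => DIFFER
  Position 3: 'c' vs 'c' => same
  Position 4: 'd' vs 'c' => DIFFER
Positions that differ: 4

4


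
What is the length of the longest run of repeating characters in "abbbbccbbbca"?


Input: "abbbbccbbbca"
Scanning for longest run:
  Position 1 ('b'): new char, reset run to 1
  Position 2 ('b'): continues run of 'b', length=2
  Position 3 ('b'): continues run of 'b', length=3
  Position 4 ('b'): continues run of 'b', length=4
  Position 5 ('c'): new char, reset run to 1
  Position 6 ('c'): continues run of 'c', length=2
  Position 7 ('b'): new char, reset run to 1
  Position 8 ('b'): continues run of 'b', length=2
  Position 9 ('b'): continues run of 'b', length=3
  Position 10 ('c'): new char, reset run to 1
  Position 11 ('a'): new char, reset run to 1
Longest run: 'b' with length 4

4


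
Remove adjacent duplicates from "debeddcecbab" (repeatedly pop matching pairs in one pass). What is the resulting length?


Input: debeddcecbab
Stack-based adjacent duplicate removal:
  Read 'd': push. Stack: d
  Read 'e': push. Stack: de
  Read 'b': push. Stack: deb
  Read 'e': push. Stack: debe
  Read 'd': push. Stack: debed
  Read 'd': matches stack top 'd' => pop. Stack: debe
  Read 'c': push. Stack: debec
  Read 'e': push. Stack: debece
  Read 'c': push. Stack: debecec
  Read 'b': push. Stack: debececb
  Read 'a': push. Stack: debececba
  Read 'b': push. Stack: debececbab
Final stack: "debececbab" (length 10)

10


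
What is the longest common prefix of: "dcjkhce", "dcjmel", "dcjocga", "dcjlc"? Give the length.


Words: dcjkhce, dcjmel, dcjocga, dcjlc
  Position 0: all 'd' => match
  Position 1: all 'c' => match
  Position 2: all 'j' => match
  Position 3: ('k', 'm', 'o', 'l') => mismatch, stop
LCP = "dcj" (length 3)

3


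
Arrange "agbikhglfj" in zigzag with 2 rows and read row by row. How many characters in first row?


Zigzag "agbikhglfj" into 2 rows:
Placing characters:
  'a' => row 0
  'g' => row 1
  'b' => row 0
  'i' => row 1
  'k' => row 0
  'h' => row 1
  'g' => row 0
  'l' => row 1
  'f' => row 0
  'j' => row 1
Rows:
  Row 0: "abkgf"
  Row 1: "gihlj"
First row length: 5

5


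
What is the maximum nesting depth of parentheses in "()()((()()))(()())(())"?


Input: "()()((()()))(()())(())"
Tracking depth:
  Position 0 '(': depth becomes 1
  Position 1 ')': depth becomes 0
  Position 2 '(': depth becomes 1
  Position 3 ')': depth becomes 0
  Position 4 '(': depth becomes 1
  Position 5 '(': depth becomes 2
  Position 6 '(': depth becomes 3
  Position 7 ')': depth becomes 2
  Position 8 '(': depth becomes 3
  Position 9 ')': depth becomes 2
  Position 10 ')': depth becomes 1
  Position 11 ')': depth becomes 0
  Position 12 '(': depth becomes 1
  Position 13 '(': depth becomes 2
  Position 14 ')': depth becomes 1
  Position 15 '(': depth becomes 2
  Position 16 ')': depth becomes 1
  Position 17 ')': depth becomes 0
  Position 18 '(': depth becomes 1
  Position 19 '(': depth becomes 2
  Position 20 ')': depth becomes 1
  Position 21 ')': depth becomes 0
Maximum depth reached: 3

3


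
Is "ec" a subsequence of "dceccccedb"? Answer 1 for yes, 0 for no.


Check if "ec" is a subsequence of "dceccccedb"
Greedy scan:
  Position 0 ('d'): no match needed
  Position 1 ('c'): no match needed
  Position 2 ('e'): matches sub[0] = 'e'
  Position 3 ('c'): matches sub[1] = 'c'
  Position 4 ('c'): no match needed
  Position 5 ('c'): no match needed
  Position 6 ('c'): no match needed
  Position 7 ('e'): no match needed
  Position 8 ('d'): no match needed
  Position 9 ('b'): no match needed
All 2 characters matched => is a subsequence

1


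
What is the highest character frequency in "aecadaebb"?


Input: aecadaebb
Character counts:
  'a': 3
  'b': 2
  'c': 1
  'd': 1
  'e': 2
Maximum frequency: 3

3


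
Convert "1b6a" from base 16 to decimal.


Input: "1b6a" in base 16
Positional expansion:
  Digit '1' (value 1) x 16^3 = 4096
  Digit 'b' (value 11) x 16^2 = 2816
  Digit '6' (value 6) x 16^1 = 96
  Digit 'a' (value 10) x 16^0 = 10
Sum = 7018

7018


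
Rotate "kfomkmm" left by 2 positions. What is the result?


Input: "kfomkmm", rotate left by 2
First 2 characters: "kf"
Remaining characters: "omkmm"
Concatenate remaining + first: "omkmm" + "kf" = "omkmmkf"

omkmmkf


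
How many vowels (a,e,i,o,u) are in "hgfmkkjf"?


Input: hgfmkkjf
Checking each character:
  'h' at position 0: consonant
  'g' at position 1: consonant
  'f' at position 2: consonant
  'm' at position 3: consonant
  'k' at position 4: consonant
  'k' at position 5: consonant
  'j' at position 6: consonant
  'f' at position 7: consonant
Total vowels: 0

0


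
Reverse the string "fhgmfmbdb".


Input: fhgmfmbdb
Reading characters right to left:
  Position 8: 'b'
  Position 7: 'd'
  Position 6: 'b'
  Position 5: 'm'
  Position 4: 'f'
  Position 3: 'm'
  Position 2: 'g'
  Position 1: 'h'
  Position 0: 'f'
Reversed: bdbmfmghf

bdbmfmghf


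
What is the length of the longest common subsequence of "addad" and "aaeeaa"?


LCS of "addad" and "aaeeaa"
DP table:
           a    a    e    e    a    a
      0    0    0    0    0    0    0
  a   0    1    1    1    1    1    1
  d   0    1    1    1    1    1    1
  d   0    1    1    1    1    1    1
  a   0    1    2    2    2    2    2
  d   0    1    2    2    2    2    2
LCS length = dp[5][6] = 2

2


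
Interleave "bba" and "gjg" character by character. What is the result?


Interleaving "bba" and "gjg":
  Position 0: 'b' from first, 'g' from second => "bg"
  Position 1: 'b' from first, 'j' from second => "bj"
  Position 2: 'a' from first, 'g' from second => "ag"
Result: bgbjag

bgbjag


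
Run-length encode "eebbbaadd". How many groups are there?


Input: eebbbaadd
Scanning for consecutive runs:
  Group 1: 'e' x 2 (positions 0-1)
  Group 2: 'b' x 3 (positions 2-4)
  Group 3: 'a' x 2 (positions 5-6)
  Group 4: 'd' x 2 (positions 7-8)
Total groups: 4

4


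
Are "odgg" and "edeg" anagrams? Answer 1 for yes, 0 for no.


Strings: "odgg", "edeg"
Sorted first:  dggo
Sorted second: deeg
Differ at position 1: 'g' vs 'e' => not anagrams

0


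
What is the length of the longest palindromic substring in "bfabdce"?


Input: "bfabdce"
Checking substrings for palindromes:
  No multi-char palindromic substrings found
Longest palindromic substring: "b" with length 1

1


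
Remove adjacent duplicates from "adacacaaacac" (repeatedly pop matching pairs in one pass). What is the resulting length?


Input: adacacaaacac
Stack-based adjacent duplicate removal:
  Read 'a': push. Stack: a
  Read 'd': push. Stack: ad
  Read 'a': push. Stack: ada
  Read 'c': push. Stack: adac
  Read 'a': push. Stack: adaca
  Read 'c': push. Stack: adacac
  Read 'a': push. Stack: adacaca
  Read 'a': matches stack top 'a' => pop. Stack: adacac
  Read 'a': push. Stack: adacaca
  Read 'c': push. Stack: adacacac
  Read 'a': push. Stack: adacacaca
  Read 'c': push. Stack: adacacacac
Final stack: "adacacacac" (length 10)

10


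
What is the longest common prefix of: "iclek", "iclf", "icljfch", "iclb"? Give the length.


Words: iclek, iclf, icljfch, iclb
  Position 0: all 'i' => match
  Position 1: all 'c' => match
  Position 2: all 'l' => match
  Position 3: ('e', 'f', 'j', 'b') => mismatch, stop
LCP = "icl" (length 3)

3


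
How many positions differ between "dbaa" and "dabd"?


Comparing "dbaa" and "dabd" position by position:
  Position 0: 'd' vs 'd' => same
  Position 1: 'b' vs 'a' => DIFFER
  Position 2: 'a' vs 'b' => DIFFER
  Position 3: 'a' vs 'd' => DIFFER
Positions that differ: 3

3


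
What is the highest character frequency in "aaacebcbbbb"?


Input: aaacebcbbbb
Character counts:
  'a': 3
  'b': 5
  'c': 2
  'e': 1
Maximum frequency: 5

5


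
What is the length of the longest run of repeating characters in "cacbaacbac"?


Input: "cacbaacbac"
Scanning for longest run:
  Position 1 ('a'): new char, reset run to 1
  Position 2 ('c'): new char, reset run to 1
  Position 3 ('b'): new char, reset run to 1
  Position 4 ('a'): new char, reset run to 1
  Position 5 ('a'): continues run of 'a', length=2
  Position 6 ('c'): new char, reset run to 1
  Position 7 ('b'): new char, reset run to 1
  Position 8 ('a'): new char, reset run to 1
  Position 9 ('c'): new char, reset run to 1
Longest run: 'a' with length 2

2


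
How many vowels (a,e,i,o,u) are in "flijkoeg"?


Input: flijkoeg
Checking each character:
  'f' at position 0: consonant
  'l' at position 1: consonant
  'i' at position 2: vowel (running total: 1)
  'j' at position 3: consonant
  'k' at position 4: consonant
  'o' at position 5: vowel (running total: 2)
  'e' at position 6: vowel (running total: 3)
  'g' at position 7: consonant
Total vowels: 3

3


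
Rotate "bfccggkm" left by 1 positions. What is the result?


Input: "bfccggkm", rotate left by 1
First 1 characters: "b"
Remaining characters: "fccggkm"
Concatenate remaining + first: "fccggkm" + "b" = "fccggkmb"

fccggkmb


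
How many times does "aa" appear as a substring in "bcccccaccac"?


Searching for "aa" in "bcccccaccac"
Scanning each position:
  Position 0: "bc" => no
  Position 1: "cc" => no
  Position 2: "cc" => no
  Position 3: "cc" => no
  Position 4: "cc" => no
  Position 5: "ca" => no
  Position 6: "ac" => no
  Position 7: "cc" => no
  Position 8: "ca" => no
  Position 9: "ac" => no
Total occurrences: 0

0


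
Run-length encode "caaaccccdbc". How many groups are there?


Input: caaaccccdbc
Scanning for consecutive runs:
  Group 1: 'c' x 1 (positions 0-0)
  Group 2: 'a' x 3 (positions 1-3)
  Group 3: 'c' x 4 (positions 4-7)
  Group 4: 'd' x 1 (positions 8-8)
  Group 5: 'b' x 1 (positions 9-9)
  Group 6: 'c' x 1 (positions 10-10)
Total groups: 6

6


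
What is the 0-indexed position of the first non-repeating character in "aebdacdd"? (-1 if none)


Input: aebdacdd
Character frequencies:
  'a': 2
  'b': 1
  'c': 1
  'd': 3
  'e': 1
Scanning left to right for freq == 1:
  Position 0 ('a'): freq=2, skip
  Position 1 ('e'): unique! => answer = 1

1


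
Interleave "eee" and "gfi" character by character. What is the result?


Interleaving "eee" and "gfi":
  Position 0: 'e' from first, 'g' from second => "eg"
  Position 1: 'e' from first, 'f' from second => "ef"
  Position 2: 'e' from first, 'i' from second => "ei"
Result: egefei

egefei


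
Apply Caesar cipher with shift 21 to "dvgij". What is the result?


Caesar cipher: shift "dvgij" by 21
  'd' (pos 3) + 21 = pos 24 = 'y'
  'v' (pos 21) + 21 = pos 16 = 'q'
  'g' (pos 6) + 21 = pos 1 = 'b'
  'i' (pos 8) + 21 = pos 3 = 'd'
  'j' (pos 9) + 21 = pos 4 = 'e'
Result: yqbde

yqbde


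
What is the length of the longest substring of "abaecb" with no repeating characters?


Input: "abaecb"
Sliding window (track last position of each char):
  Position 0 ('a'): window [0,0] length 1 -- new best
  Position 1 ('b'): window [0,1] length 2 -- new best
  Position 2 ('a'): repeat (last at 0), move window start to 1
  Position 2 ('a'): window [1,2] length 2
  Position 3 ('e'): window [1,3] length 3 -- new best
  Position 4 ('c'): window [1,4] length 4 -- new best
  Position 5 ('b'): repeat (last at 1), move window start to 2
  Position 5 ('b'): window [2,5] length 4
Longest substring with no repeats: "baec" with length 4

4


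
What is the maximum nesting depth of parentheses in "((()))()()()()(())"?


Input: "((()))()()()()(())"
Tracking depth:
  Position 0 '(': depth becomes 1
  Position 1 '(': depth becomes 2
  Position 2 '(': depth becomes 3
  Position 3 ')': depth becomes 2
  Position 4 ')': depth becomes 1
  Position 5 ')': depth becomes 0
  Position 6 '(': depth becomes 1
  Position 7 ')': depth becomes 0
  Position 8 '(': depth becomes 1
  Position 9 ')': depth becomes 0
  Position 10 '(': depth becomes 1
  Position 11 ')': depth becomes 0
  Position 12 '(': depth becomes 1
  Position 13 ')': depth becomes 0
  Position 14 '(': depth becomes 1
  Position 15 '(': depth becomes 2
  Position 16 ')': depth becomes 1
  Position 17 ')': depth becomes 0
Maximum depth reached: 3

3


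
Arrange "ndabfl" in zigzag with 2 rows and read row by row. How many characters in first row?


Zigzag "ndabfl" into 2 rows:
Placing characters:
  'n' => row 0
  'd' => row 1
  'a' => row 0
  'b' => row 1
  'f' => row 0
  'l' => row 1
Rows:
  Row 0: "naf"
  Row 1: "dbl"
First row length: 3

3


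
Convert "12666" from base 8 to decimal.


Input: "12666" in base 8
Positional expansion:
  Digit '1' (value 1) x 8^4 = 4096
  Digit '2' (value 2) x 8^3 = 1024
  Digit '6' (value 6) x 8^2 = 384
  Digit '6' (value 6) x 8^1 = 48
  Digit '6' (value 6) x 8^0 = 6
Sum = 5558

5558


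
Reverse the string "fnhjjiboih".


Input: fnhjjiboih
Reading characters right to left:
  Position 9: 'h'
  Position 8: 'i'
  Position 7: 'o'
  Position 6: 'b'
  Position 5: 'i'
  Position 4: 'j'
  Position 3: 'j'
  Position 2: 'h'
  Position 1: 'n'
  Position 0: 'f'
Reversed: hiobijjhnf

hiobijjhnf


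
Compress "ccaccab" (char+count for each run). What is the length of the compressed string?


Input: ccaccab
Runs:
  'c' x 2 => "c2"
  'a' x 1 => "a1"
  'c' x 2 => "c2"
  'a' x 1 => "a1"
  'b' x 1 => "b1"
Compressed: "c2a1c2a1b1"
Compressed length: 10

10


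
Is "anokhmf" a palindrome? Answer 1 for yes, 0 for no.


Input: anokhmf
Reversed: fmhkona
  Compare pos 0 ('a') with pos 6 ('f'): MISMATCH
  Compare pos 1 ('n') with pos 5 ('m'): MISMATCH
  Compare pos 2 ('o') with pos 4 ('h'): MISMATCH
Result: not a palindrome

0


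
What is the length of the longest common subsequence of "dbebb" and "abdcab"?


LCS of "dbebb" and "abdcab"
DP table:
           a    b    d    c    a    b
      0    0    0    0    0    0    0
  d   0    0    0    1    1    1    1
  b   0    0    1    1    1    1    2
  e   0    0    1    1    1    1    2
  b   0    0    1    1    1    1    2
  b   0    0    1    1    1    1    2
LCS length = dp[5][6] = 2

2


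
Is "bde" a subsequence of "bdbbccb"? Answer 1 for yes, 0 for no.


Check if "bde" is a subsequence of "bdbbccb"
Greedy scan:
  Position 0 ('b'): matches sub[0] = 'b'
  Position 1 ('d'): matches sub[1] = 'd'
  Position 2 ('b'): no match needed
  Position 3 ('b'): no match needed
  Position 4 ('c'): no match needed
  Position 5 ('c'): no match needed
  Position 6 ('b'): no match needed
Only matched 2/3 characters => not a subsequence

0


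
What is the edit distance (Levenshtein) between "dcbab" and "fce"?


Computing edit distance: "dcbab" -> "fce"
DP table:
           f    c    e
      0    1    2    3
  d   1    1    2    3
  c   2    2    1    2
  b   3    3    2    2
  a   4    4    3    3
  b   5    5    4    4
Edit distance = dp[5][3] = 4

4


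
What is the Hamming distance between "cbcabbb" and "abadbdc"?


Comparing "cbcabbb" and "abadbdc" position by position:
  Position 0: 'c' vs 'a' => differ
  Position 1: 'b' vs 'b' => same
  Position 2: 'c' vs 'a' => differ
  Position 3: 'a' vs 'd' => differ
  Position 4: 'b' vs 'b' => same
  Position 5: 'b' vs 'd' => differ
  Position 6: 'b' vs 'c' => differ
Total differences (Hamming distance): 5

5


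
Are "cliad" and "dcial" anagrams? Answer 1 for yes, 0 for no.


Strings: "cliad", "dcial"
Sorted first:  acdil
Sorted second: acdil
Sorted forms match => anagrams

1


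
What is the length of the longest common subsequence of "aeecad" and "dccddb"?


LCS of "aeecad" and "dccddb"
DP table:
           d    c    c    d    d    b
      0    0    0    0    0    0    0
  a   0    0    0    0    0    0    0
  e   0    0    0    0    0    0    0
  e   0    0    0    0    0    0    0
  c   0    0    1    1    1    1    1
  a   0    0    1    1    1    1    1
  d   0    1    1    1    2    2    2
LCS length = dp[6][6] = 2

2


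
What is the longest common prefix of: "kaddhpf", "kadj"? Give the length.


Words: kaddhpf, kadj
  Position 0: all 'k' => match
  Position 1: all 'a' => match
  Position 2: all 'd' => match
  Position 3: ('d', 'j') => mismatch, stop
LCP = "kad" (length 3)

3


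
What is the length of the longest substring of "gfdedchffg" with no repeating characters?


Input: "gfdedchffg"
Sliding window (track last position of each char):
  Position 0 ('g'): window [0,0] length 1 -- new best
  Position 1 ('f'): window [0,1] length 2 -- new best
  Position 2 ('d'): window [0,2] length 3 -- new best
  Position 3 ('e'): window [0,3] length 4 -- new best
  Position 4 ('d'): repeat (last at 2), move window start to 3
  Position 4 ('d'): window [3,4] length 2
  Position 5 ('c'): window [3,5] length 3
  Position 6 ('h'): window [3,6] length 4
  Position 7 ('f'): window [3,7] length 5 -- new best
  Position 8 ('f'): repeat (last at 7), move window start to 8
  Position 8 ('f'): window [8,8] length 1
  Position 9 ('g'): window [8,9] length 2
Longest substring with no repeats: "edchf" with length 5

5


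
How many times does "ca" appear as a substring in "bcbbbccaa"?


Searching for "ca" in "bcbbbccaa"
Scanning each position:
  Position 0: "bc" => no
  Position 1: "cb" => no
  Position 2: "bb" => no
  Position 3: "bb" => no
  Position 4: "bc" => no
  Position 5: "cc" => no
  Position 6: "ca" => MATCH
  Position 7: "aa" => no
Total occurrences: 1

1


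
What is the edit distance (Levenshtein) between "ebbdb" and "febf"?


Computing edit distance: "ebbdb" -> "febf"
DP table:
           f    e    b    f
      0    1    2    3    4
  e   1    1    1    2    3
  b   2    2    2    1    2
  b   3    3    3    2    2
  d   4    4    4    3    3
  b   5    5    5    4    4
Edit distance = dp[5][4] = 4

4


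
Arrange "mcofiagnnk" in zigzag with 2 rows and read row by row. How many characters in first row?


Zigzag "mcofiagnnk" into 2 rows:
Placing characters:
  'm' => row 0
  'c' => row 1
  'o' => row 0
  'f' => row 1
  'i' => row 0
  'a' => row 1
  'g' => row 0
  'n' => row 1
  'n' => row 0
  'k' => row 1
Rows:
  Row 0: "moign"
  Row 1: "cfank"
First row length: 5

5


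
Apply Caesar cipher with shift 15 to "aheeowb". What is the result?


Caesar cipher: shift "aheeowb" by 15
  'a' (pos 0) + 15 = pos 15 = 'p'
  'h' (pos 7) + 15 = pos 22 = 'w'
  'e' (pos 4) + 15 = pos 19 = 't'
  'e' (pos 4) + 15 = pos 19 = 't'
  'o' (pos 14) + 15 = pos 3 = 'd'
  'w' (pos 22) + 15 = pos 11 = 'l'
  'b' (pos 1) + 15 = pos 16 = 'q'
Result: pwttdlq

pwttdlq


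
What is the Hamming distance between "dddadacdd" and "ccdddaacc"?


Comparing "dddadacdd" and "ccdddaacc" position by position:
  Position 0: 'd' vs 'c' => differ
  Position 1: 'd' vs 'c' => differ
  Position 2: 'd' vs 'd' => same
  Position 3: 'a' vs 'd' => differ
  Position 4: 'd' vs 'd' => same
  Position 5: 'a' vs 'a' => same
  Position 6: 'c' vs 'a' => differ
  Position 7: 'd' vs 'c' => differ
  Position 8: 'd' vs 'c' => differ
Total differences (Hamming distance): 6

6


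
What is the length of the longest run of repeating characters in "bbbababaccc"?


Input: "bbbababaccc"
Scanning for longest run:
  Position 1 ('b'): continues run of 'b', length=2
  Position 2 ('b'): continues run of 'b', length=3
  Position 3 ('a'): new char, reset run to 1
  Position 4 ('b'): new char, reset run to 1
  Position 5 ('a'): new char, reset run to 1
  Position 6 ('b'): new char, reset run to 1
  Position 7 ('a'): new char, reset run to 1
  Position 8 ('c'): new char, reset run to 1
  Position 9 ('c'): continues run of 'c', length=2
  Position 10 ('c'): continues run of 'c', length=3
Longest run: 'b' with length 3

3


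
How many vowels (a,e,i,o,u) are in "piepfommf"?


Input: piepfommf
Checking each character:
  'p' at position 0: consonant
  'i' at position 1: vowel (running total: 1)
  'e' at position 2: vowel (running total: 2)
  'p' at position 3: consonant
  'f' at position 4: consonant
  'o' at position 5: vowel (running total: 3)
  'm' at position 6: consonant
  'm' at position 7: consonant
  'f' at position 8: consonant
Total vowels: 3

3


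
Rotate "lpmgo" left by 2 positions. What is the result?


Input: "lpmgo", rotate left by 2
First 2 characters: "lp"
Remaining characters: "mgo"
Concatenate remaining + first: "mgo" + "lp" = "mgolp"

mgolp


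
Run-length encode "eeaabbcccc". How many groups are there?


Input: eeaabbcccc
Scanning for consecutive runs:
  Group 1: 'e' x 2 (positions 0-1)
  Group 2: 'a' x 2 (positions 2-3)
  Group 3: 'b' x 2 (positions 4-5)
  Group 4: 'c' x 4 (positions 6-9)
Total groups: 4

4


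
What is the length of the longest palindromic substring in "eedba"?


Input: "eedba"
Checking substrings for palindromes:
  [0:2] "ee" (len 2) => palindrome
Longest palindromic substring: "ee" with length 2

2


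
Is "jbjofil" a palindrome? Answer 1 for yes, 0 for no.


Input: jbjofil
Reversed: lifojbj
  Compare pos 0 ('j') with pos 6 ('l'): MISMATCH
  Compare pos 1 ('b') with pos 5 ('i'): MISMATCH
  Compare pos 2 ('j') with pos 4 ('f'): MISMATCH
Result: not a palindrome

0


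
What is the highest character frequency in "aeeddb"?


Input: aeeddb
Character counts:
  'a': 1
  'b': 1
  'd': 2
  'e': 2
Maximum frequency: 2

2


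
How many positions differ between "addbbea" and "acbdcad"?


Comparing "addbbea" and "acbdcad" position by position:
  Position 0: 'a' vs 'a' => same
  Position 1: 'd' vs 'c' => DIFFER
  Position 2: 'd' vs 'b' => DIFFER
  Position 3: 'b' vs 'd' => DIFFER
  Position 4: 'b' vs 'c' => DIFFER
  Position 5: 'e' vs 'a' => DIFFER
  Position 6: 'a' vs 'd' => DIFFER
Positions that differ: 6

6


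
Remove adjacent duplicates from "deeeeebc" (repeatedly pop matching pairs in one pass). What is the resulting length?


Input: deeeeebc
Stack-based adjacent duplicate removal:
  Read 'd': push. Stack: d
  Read 'e': push. Stack: de
  Read 'e': matches stack top 'e' => pop. Stack: d
  Read 'e': push. Stack: de
  Read 'e': matches stack top 'e' => pop. Stack: d
  Read 'e': push. Stack: de
  Read 'b': push. Stack: deb
  Read 'c': push. Stack: debc
Final stack: "debc" (length 4)

4


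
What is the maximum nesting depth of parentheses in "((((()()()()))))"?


Input: "((((()()()()))))"
Tracking depth:
  Position 0 '(': depth becomes 1
  Position 1 '(': depth becomes 2
  Position 2 '(': depth becomes 3
  Position 3 '(': depth becomes 4
  Position 4 '(': depth becomes 5
  Position 5 ')': depth becomes 4
  Position 6 '(': depth becomes 5
  Position 7 ')': depth becomes 4
  Position 8 '(': depth becomes 5
  Position 9 ')': depth becomes 4
  Position 10 '(': depth becomes 5
  Position 11 ')': depth becomes 4
  Position 12 ')': depth becomes 3
  Position 13 ')': depth becomes 2
  Position 14 ')': depth becomes 1
  Position 15 ')': depth becomes 0
Maximum depth reached: 5

5


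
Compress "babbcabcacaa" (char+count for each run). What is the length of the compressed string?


Input: babbcabcacaa
Runs:
  'b' x 1 => "b1"
  'a' x 1 => "a1"
  'b' x 2 => "b2"
  'c' x 1 => "c1"
  'a' x 1 => "a1"
  'b' x 1 => "b1"
  'c' x 1 => "c1"
  'a' x 1 => "a1"
  'c' x 1 => "c1"
  'a' x 2 => "a2"
Compressed: "b1a1b2c1a1b1c1a1c1a2"
Compressed length: 20

20


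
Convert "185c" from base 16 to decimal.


Input: "185c" in base 16
Positional expansion:
  Digit '1' (value 1) x 16^3 = 4096
  Digit '8' (value 8) x 16^2 = 2048
  Digit '5' (value 5) x 16^1 = 80
  Digit 'c' (value 12) x 16^0 = 12
Sum = 6236

6236


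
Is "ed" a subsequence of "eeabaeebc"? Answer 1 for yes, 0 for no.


Check if "ed" is a subsequence of "eeabaeebc"
Greedy scan:
  Position 0 ('e'): matches sub[0] = 'e'
  Position 1 ('e'): no match needed
  Position 2 ('a'): no match needed
  Position 3 ('b'): no match needed
  Position 4 ('a'): no match needed
  Position 5 ('e'): no match needed
  Position 6 ('e'): no match needed
  Position 7 ('b'): no match needed
  Position 8 ('c'): no match needed
Only matched 1/2 characters => not a subsequence

0


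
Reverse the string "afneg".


Input: afneg
Reading characters right to left:
  Position 4: 'g'
  Position 3: 'e'
  Position 2: 'n'
  Position 1: 'f'
  Position 0: 'a'
Reversed: genfa

genfa


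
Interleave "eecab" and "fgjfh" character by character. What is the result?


Interleaving "eecab" and "fgjfh":
  Position 0: 'e' from first, 'f' from second => "ef"
  Position 1: 'e' from first, 'g' from second => "eg"
  Position 2: 'c' from first, 'j' from second => "cj"
  Position 3: 'a' from first, 'f' from second => "af"
  Position 4: 'b' from first, 'h' from second => "bh"
Result: efegcjafbh

efegcjafbh


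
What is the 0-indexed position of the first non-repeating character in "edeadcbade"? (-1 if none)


Input: edeadcbade
Character frequencies:
  'a': 2
  'b': 1
  'c': 1
  'd': 3
  'e': 3
Scanning left to right for freq == 1:
  Position 0 ('e'): freq=3, skip
  Position 1 ('d'): freq=3, skip
  Position 2 ('e'): freq=3, skip
  Position 3 ('a'): freq=2, skip
  Position 4 ('d'): freq=3, skip
  Position 5 ('c'): unique! => answer = 5

5


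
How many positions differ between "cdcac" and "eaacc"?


Comparing "cdcac" and "eaacc" position by position:
  Position 0: 'c' vs 'e' => DIFFER
  Position 1: 'd' vs 'a' => DIFFER
  Position 2: 'c' vs 'a' => DIFFER
  Position 3: 'a' vs 'c' => DIFFER
  Position 4: 'c' vs 'c' => same
Positions that differ: 4

4


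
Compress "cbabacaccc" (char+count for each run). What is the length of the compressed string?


Input: cbabacaccc
Runs:
  'c' x 1 => "c1"
  'b' x 1 => "b1"
  'a' x 1 => "a1"
  'b' x 1 => "b1"
  'a' x 1 => "a1"
  'c' x 1 => "c1"
  'a' x 1 => "a1"
  'c' x 3 => "c3"
Compressed: "c1b1a1b1a1c1a1c3"
Compressed length: 16

16


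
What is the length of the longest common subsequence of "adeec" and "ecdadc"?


LCS of "adeec" and "ecdadc"
DP table:
           e    c    d    a    d    c
      0    0    0    0    0    0    0
  a   0    0    0    0    1    1    1
  d   0    0    0    1    1    2    2
  e   0    1    1    1    1    2    2
  e   0    1    1    1    1    2    2
  c   0    1    2    2    2    2    3
LCS length = dp[5][6] = 3

3


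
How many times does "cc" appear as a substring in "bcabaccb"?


Searching for "cc" in "bcabaccb"
Scanning each position:
  Position 0: "bc" => no
  Position 1: "ca" => no
  Position 2: "ab" => no
  Position 3: "ba" => no
  Position 4: "ac" => no
  Position 5: "cc" => MATCH
  Position 6: "cb" => no
Total occurrences: 1

1


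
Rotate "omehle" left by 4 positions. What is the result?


Input: "omehle", rotate left by 4
First 4 characters: "omeh"
Remaining characters: "le"
Concatenate remaining + first: "le" + "omeh" = "leomeh"

leomeh


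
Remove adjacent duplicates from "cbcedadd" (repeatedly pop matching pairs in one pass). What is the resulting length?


Input: cbcedadd
Stack-based adjacent duplicate removal:
  Read 'c': push. Stack: c
  Read 'b': push. Stack: cb
  Read 'c': push. Stack: cbc
  Read 'e': push. Stack: cbce
  Read 'd': push. Stack: cbced
  Read 'a': push. Stack: cbceda
  Read 'd': push. Stack: cbcedad
  Read 'd': matches stack top 'd' => pop. Stack: cbceda
Final stack: "cbceda" (length 6)

6


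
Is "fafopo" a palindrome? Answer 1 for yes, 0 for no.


Input: fafopo
Reversed: opofaf
  Compare pos 0 ('f') with pos 5 ('o'): MISMATCH
  Compare pos 1 ('a') with pos 4 ('p'): MISMATCH
  Compare pos 2 ('f') with pos 3 ('o'): MISMATCH
Result: not a palindrome

0


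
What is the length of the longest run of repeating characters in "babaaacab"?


Input: "babaaacab"
Scanning for longest run:
  Position 1 ('a'): new char, reset run to 1
  Position 2 ('b'): new char, reset run to 1
  Position 3 ('a'): new char, reset run to 1
  Position 4 ('a'): continues run of 'a', length=2
  Position 5 ('a'): continues run of 'a', length=3
  Position 6 ('c'): new char, reset run to 1
  Position 7 ('a'): new char, reset run to 1
  Position 8 ('b'): new char, reset run to 1
Longest run: 'a' with length 3

3


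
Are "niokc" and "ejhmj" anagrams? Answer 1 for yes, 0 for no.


Strings: "niokc", "ejhmj"
Sorted first:  cikno
Sorted second: ehjjm
Differ at position 0: 'c' vs 'e' => not anagrams

0


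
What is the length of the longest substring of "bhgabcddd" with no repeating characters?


Input: "bhgabcddd"
Sliding window (track last position of each char):
  Position 0 ('b'): window [0,0] length 1 -- new best
  Position 1 ('h'): window [0,1] length 2 -- new best
  Position 2 ('g'): window [0,2] length 3 -- new best
  Position 3 ('a'): window [0,3] length 4 -- new best
  Position 4 ('b'): repeat (last at 0), move window start to 1
  Position 4 ('b'): window [1,4] length 4
  Position 5 ('c'): window [1,5] length 5 -- new best
  Position 6 ('d'): window [1,6] length 6 -- new best
  Position 7 ('d'): repeat (last at 6), move window start to 7
  Position 7 ('d'): window [7,7] length 1
  Position 8 ('d'): repeat (last at 7), move window start to 8
  Position 8 ('d'): window [8,8] length 1
Longest substring with no repeats: "hgabcd" with length 6

6


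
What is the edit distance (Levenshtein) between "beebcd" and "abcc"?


Computing edit distance: "beebcd" -> "abcc"
DP table:
           a    b    c    c
      0    1    2    3    4
  b   1    1    1    2    3
  e   2    2    2    2    3
  e   3    3    3    3    3
  b   4    4    3    4    4
  c   5    5    4    3    4
  d   6    6    5    4    4
Edit distance = dp[6][4] = 4

4


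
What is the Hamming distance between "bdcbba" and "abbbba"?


Comparing "bdcbba" and "abbbba" position by position:
  Position 0: 'b' vs 'a' => differ
  Position 1: 'd' vs 'b' => differ
  Position 2: 'c' vs 'b' => differ
  Position 3: 'b' vs 'b' => same
  Position 4: 'b' vs 'b' => same
  Position 5: 'a' vs 'a' => same
Total differences (Hamming distance): 3

3


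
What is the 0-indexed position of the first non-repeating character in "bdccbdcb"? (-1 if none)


Input: bdccbdcb
Character frequencies:
  'b': 3
  'c': 3
  'd': 2
Scanning left to right for freq == 1:
  Position 0 ('b'): freq=3, skip
  Position 1 ('d'): freq=2, skip
  Position 2 ('c'): freq=3, skip
  Position 3 ('c'): freq=3, skip
  Position 4 ('b'): freq=3, skip
  Position 5 ('d'): freq=2, skip
  Position 6 ('c'): freq=3, skip
  Position 7 ('b'): freq=3, skip
  No unique character found => answer = -1

-1


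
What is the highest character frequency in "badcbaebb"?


Input: badcbaebb
Character counts:
  'a': 2
  'b': 4
  'c': 1
  'd': 1
  'e': 1
Maximum frequency: 4

4


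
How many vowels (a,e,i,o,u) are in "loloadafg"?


Input: loloadafg
Checking each character:
  'l' at position 0: consonant
  'o' at position 1: vowel (running total: 1)
  'l' at position 2: consonant
  'o' at position 3: vowel (running total: 2)
  'a' at position 4: vowel (running total: 3)
  'd' at position 5: consonant
  'a' at position 6: vowel (running total: 4)
  'f' at position 7: consonant
  'g' at position 8: consonant
Total vowels: 4

4


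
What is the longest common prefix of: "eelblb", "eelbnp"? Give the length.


Words: eelblb, eelbnp
  Position 0: all 'e' => match
  Position 1: all 'e' => match
  Position 2: all 'l' => match
  Position 3: all 'b' => match
  Position 4: ('l', 'n') => mismatch, stop
LCP = "eelb" (length 4)

4


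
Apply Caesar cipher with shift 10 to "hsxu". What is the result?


Caesar cipher: shift "hsxu" by 10
  'h' (pos 7) + 10 = pos 17 = 'r'
  's' (pos 18) + 10 = pos 2 = 'c'
  'x' (pos 23) + 10 = pos 7 = 'h'
  'u' (pos 20) + 10 = pos 4 = 'e'
Result: rche

rche


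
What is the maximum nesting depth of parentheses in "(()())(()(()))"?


Input: "(()())(()(()))"
Tracking depth:
  Position 0 '(': depth becomes 1
  Position 1 '(': depth becomes 2
  Position 2 ')': depth becomes 1
  Position 3 '(': depth becomes 2
  Position 4 ')': depth becomes 1
  Position 5 ')': depth becomes 0
  Position 6 '(': depth becomes 1
  Position 7 '(': depth becomes 2
  Position 8 ')': depth becomes 1
  Position 9 '(': depth becomes 2
  Position 10 '(': depth becomes 3
  Position 11 ')': depth becomes 2
  Position 12 ')': depth becomes 1
  Position 13 ')': depth becomes 0
Maximum depth reached: 3

3


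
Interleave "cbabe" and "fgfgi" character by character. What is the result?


Interleaving "cbabe" and "fgfgi":
  Position 0: 'c' from first, 'f' from second => "cf"
  Position 1: 'b' from first, 'g' from second => "bg"
  Position 2: 'a' from first, 'f' from second => "af"
  Position 3: 'b' from first, 'g' from second => "bg"
  Position 4: 'e' from first, 'i' from second => "ei"
Result: cfbgafbgei

cfbgafbgei


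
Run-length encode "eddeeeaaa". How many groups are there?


Input: eddeeeaaa
Scanning for consecutive runs:
  Group 1: 'e' x 1 (positions 0-0)
  Group 2: 'd' x 2 (positions 1-2)
  Group 3: 'e' x 3 (positions 3-5)
  Group 4: 'a' x 3 (positions 6-8)
Total groups: 4

4
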